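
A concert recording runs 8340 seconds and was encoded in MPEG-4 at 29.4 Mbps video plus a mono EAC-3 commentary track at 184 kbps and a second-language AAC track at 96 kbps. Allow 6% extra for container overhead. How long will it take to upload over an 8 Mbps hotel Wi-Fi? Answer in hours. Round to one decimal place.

Audio total: 184 + 96 = 280 kbps = 0.280 Mbps.
Total bitrate: 29.680 Mbps.
File: 29.680 Mbps × 8340 s = 247531.2 Mb.
With 6% container overhead: ×1.06. → 262383.1 Mb.
At 8 Mbps: 262383.1 / 8 = 32797.9 s ≈ 9.11 hours.

9.1 hours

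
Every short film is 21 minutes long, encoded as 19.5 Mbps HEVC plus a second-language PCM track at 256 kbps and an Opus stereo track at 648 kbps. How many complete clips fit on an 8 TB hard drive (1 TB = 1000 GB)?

2489

21 min = 1260 s
Audio total: 256 + 648 = 904 kbps = 0.904 Mbps.
Total bitrate: 20.404 Mbps.
Per item: 20.404 Mbps × 1260 s = 25,709 Mb = 3,214 MB.
Capacity: 8 TB = 64,000,000 Mb; 2489.40 items → 2489 complete.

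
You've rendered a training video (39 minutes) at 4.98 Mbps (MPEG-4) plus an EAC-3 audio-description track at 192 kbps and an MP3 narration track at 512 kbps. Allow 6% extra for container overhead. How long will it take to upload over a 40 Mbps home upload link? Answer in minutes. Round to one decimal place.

5.9 minutes

39 min = 2340 s
Audio total: 192 + 512 = 704 kbps = 0.704 Mbps.
Total bitrate: 5.684 Mbps.
File: 5.684 Mbps × 2340 s = 13300.6 Mb.
With 6% container overhead: ×1.06. → 14098.6 Mb.
At 40 Mbps: 14098.6 / 40 = 352.5 s ≈ 5.87 minutes.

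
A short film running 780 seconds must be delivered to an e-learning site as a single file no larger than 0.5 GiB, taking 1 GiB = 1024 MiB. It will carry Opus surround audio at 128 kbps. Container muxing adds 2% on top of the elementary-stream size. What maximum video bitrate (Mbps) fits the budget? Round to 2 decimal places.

Budget: 0.5 GiB = 4295.0 Mb.
Stream payload after overhead: 4295.0 / 1.02 = 4210.8 Mb.
Total bitrate budget: 4210.8 Mb / 780 s = 5.398 Mbps.
Audio: 128 kbps = 0.128 Mbps.
Video: 5.398 − 0.128 = 5.270 Mbps.

5.27 Mbps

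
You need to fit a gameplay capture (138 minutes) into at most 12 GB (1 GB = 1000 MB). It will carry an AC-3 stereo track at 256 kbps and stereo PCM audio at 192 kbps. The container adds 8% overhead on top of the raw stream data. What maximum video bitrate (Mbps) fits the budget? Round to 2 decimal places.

10.29 Mbps

Budget: 12 GB = 96000.0 Mb.
Stream payload after overhead: 96000.0 / 1.08 = 88888.9 Mb.
138 min = 8280 s
Total bitrate budget: 88888.9 Mb / 8280 s = 10.735 Mbps.
Audio total: 256 + 192 = 448 kbps = 0.448 Mbps.
Video: 10.735 − 0.448 = 10.287 Mbps.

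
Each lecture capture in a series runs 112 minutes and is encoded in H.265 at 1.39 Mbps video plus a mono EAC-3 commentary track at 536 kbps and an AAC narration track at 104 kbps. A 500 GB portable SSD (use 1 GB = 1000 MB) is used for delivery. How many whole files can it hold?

293

112 min = 6720 s
Audio total: 536 + 104 = 640 kbps = 0.640 Mbps.
Total bitrate: 2.030 Mbps.
Per item: 2.030 Mbps × 6720 s = 13,642 Mb = 1,705 MB.
Capacity: 500 GB = 4,000,000 Mb; 293.22 items → 293 complete.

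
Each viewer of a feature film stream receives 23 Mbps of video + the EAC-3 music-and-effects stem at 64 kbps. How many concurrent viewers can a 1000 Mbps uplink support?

Audio: 64 kbps = 0.064 Mbps.
Per-viewer media rate: 23.064 Mbps.
1000 Mbps = 1,000 Mbps; 1,000 / 23.064 = 43.36 → 43 viewers.

43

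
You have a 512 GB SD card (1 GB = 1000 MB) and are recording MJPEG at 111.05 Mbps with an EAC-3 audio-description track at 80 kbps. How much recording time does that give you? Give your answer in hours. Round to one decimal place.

10.2 hours

Audio: 80 kbps = 0.080 Mbps.
Total bitrate: 111.05 + 0.080 = 111.130 Mbps.
Capacity: 512 GB = 4,096,000 Mb.
Recording time: 4,096,000 / 111.130 = 36,858 s ≈ 10.2 hours.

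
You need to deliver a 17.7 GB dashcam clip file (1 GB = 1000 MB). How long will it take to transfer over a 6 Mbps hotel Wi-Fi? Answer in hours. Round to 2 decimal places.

File: 17.7 GB = 141600.0 Mb.
At 6 Mbps: 141600.0 / 6 = 23600.0 s ≈ 6.56 hours.

6.56 hours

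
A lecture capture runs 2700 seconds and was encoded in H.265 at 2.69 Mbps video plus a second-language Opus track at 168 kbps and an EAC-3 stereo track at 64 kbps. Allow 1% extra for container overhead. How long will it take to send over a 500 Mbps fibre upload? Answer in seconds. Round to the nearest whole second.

Audio total: 168 + 64 = 232 kbps = 0.232 Mbps.
Total bitrate: 2.922 Mbps.
File: 2.922 Mbps × 2700 s = 7889.4 Mb.
With 1% container overhead: ×1.01. → 7968.3 Mb.
At 500 Mbps: 7968.3 / 500 = 15.9 s ≈ 15.9 seconds.

16 seconds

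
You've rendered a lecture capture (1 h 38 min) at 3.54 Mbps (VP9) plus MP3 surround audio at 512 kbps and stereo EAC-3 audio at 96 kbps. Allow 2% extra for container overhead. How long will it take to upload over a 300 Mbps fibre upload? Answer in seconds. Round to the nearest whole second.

83 seconds

1 h 38 min = 98 min = 5880 s
Audio total: 512 + 96 = 608 kbps = 0.608 Mbps.
Total bitrate: 4.148 Mbps.
File: 4.148 Mbps × 5880 s = 24390.2 Mb.
With 2% container overhead: ×1.02. → 24878.0 Mb.
At 300 Mbps: 24878.0 / 300 = 82.9 s ≈ 82.9 seconds.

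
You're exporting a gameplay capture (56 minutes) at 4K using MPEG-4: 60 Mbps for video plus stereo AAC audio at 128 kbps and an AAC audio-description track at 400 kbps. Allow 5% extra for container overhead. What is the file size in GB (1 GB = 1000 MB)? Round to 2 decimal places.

56 min = 3360 s
Audio total: 128 + 400 = 528 kbps = 0.528 Mbps.
Total bitrate: 60 + 0.528 = 60.528 Mbps.
Stream data: 60.528 Mbps × 3360 s = 203374.1 Mb.
With 5% container overhead: ×1.05.
213,543 Mb ÷ 8 = 26,693 MB → 26.69 GB.

26.69 GB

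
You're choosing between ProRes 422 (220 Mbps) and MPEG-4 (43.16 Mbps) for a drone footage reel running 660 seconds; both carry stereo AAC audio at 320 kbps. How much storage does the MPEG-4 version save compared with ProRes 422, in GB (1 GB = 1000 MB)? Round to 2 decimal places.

14.59 GB

Audio: 320 kbps = 0.320 Mbps.
ProRes 422: 220.320 Mbps × 660 s = 145411.2 Mb = 18.176 GB.
MPEG-4: 43.480 Mbps × 660 s = 28696.8 Mb = 3.587 GB.
Saving: 18.176 − 3.587 = 14.589 GB.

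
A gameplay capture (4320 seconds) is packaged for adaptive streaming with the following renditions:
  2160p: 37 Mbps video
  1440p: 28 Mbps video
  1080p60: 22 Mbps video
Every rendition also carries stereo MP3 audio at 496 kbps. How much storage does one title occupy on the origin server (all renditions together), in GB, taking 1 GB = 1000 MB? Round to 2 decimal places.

Audio: 496 kbps = 0.496 Mbps.
Sum of rendition bitrates: (37+0.496) + (28+0.496) + (22+0.496) = 88.488 Mbps.
× 4320 s = 382,268 Mb = 47,784 MB = 47.78 GB.

47.78 GB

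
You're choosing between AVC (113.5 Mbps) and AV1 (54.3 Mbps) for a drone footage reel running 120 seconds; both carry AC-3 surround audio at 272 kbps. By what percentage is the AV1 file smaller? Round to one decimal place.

52.0%

Audio: 272 kbps = 0.272 Mbps.
AVC: 113.772 Mbps × 120 s = 13652.6 Mb = 1.589 GiB.
AV1: 54.572 Mbps × 120 s = 6548.6 Mb = 0.762 GiB.
Reduction: (1 − 0.762/1.589) × 100 = 52.03%.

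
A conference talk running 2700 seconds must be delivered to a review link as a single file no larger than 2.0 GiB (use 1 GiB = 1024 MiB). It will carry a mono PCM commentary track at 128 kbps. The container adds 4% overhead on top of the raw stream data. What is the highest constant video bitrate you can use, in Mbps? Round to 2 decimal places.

5.99 Mbps

Budget: 2.0 GiB = 17179.9 Mb.
Stream payload after overhead: 17179.9 / 1.04 = 16519.1 Mb.
Total bitrate budget: 16519.1 Mb / 2700 s = 6.118 Mbps.
Audio: 128 kbps = 0.128 Mbps.
Video: 6.118 − 0.128 = 5.990 Mbps.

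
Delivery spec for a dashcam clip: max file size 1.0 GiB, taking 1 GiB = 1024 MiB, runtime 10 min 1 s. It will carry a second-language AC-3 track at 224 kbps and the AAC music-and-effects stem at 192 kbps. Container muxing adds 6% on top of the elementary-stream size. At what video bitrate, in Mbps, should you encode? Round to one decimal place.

Budget: 1.0 GiB = 8589.9 Mb.
Stream payload after overhead: 8589.9 / 1.06 = 8103.7 Mb.
10 min 1 s = 601 s
Total bitrate budget: 8103.7 Mb / 601 s = 13.484 Mbps.
Audio total: 224 + 192 = 416 kbps = 0.416 Mbps.
Video: 13.484 − 0.416 = 13.068 Mbps.

13.1 Mbps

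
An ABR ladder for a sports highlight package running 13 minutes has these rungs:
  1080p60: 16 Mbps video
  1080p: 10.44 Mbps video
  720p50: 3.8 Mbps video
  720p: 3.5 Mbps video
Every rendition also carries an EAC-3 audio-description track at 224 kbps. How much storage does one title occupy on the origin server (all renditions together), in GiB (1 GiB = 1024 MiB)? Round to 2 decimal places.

3.15 GiB

13 min = 780 s
Audio: 224 kbps = 0.224 Mbps.
Sum of rendition bitrates: (16+0.224) + (10.44+0.224) + (3.8+0.224) + (3.5+0.224) = 34.636 Mbps.
× 780 s = 27,016 Mb = 3,377 MB = 3.145 GiB.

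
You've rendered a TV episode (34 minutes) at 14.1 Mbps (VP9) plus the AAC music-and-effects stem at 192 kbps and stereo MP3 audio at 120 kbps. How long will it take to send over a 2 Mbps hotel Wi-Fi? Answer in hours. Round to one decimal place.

34 min = 2040 s
Audio total: 192 + 120 = 312 kbps = 0.312 Mbps.
Total bitrate: 14.412 Mbps.
File: 14.412 Mbps × 2040 s = 29400.5 Mb.
At 2 Mbps: 29400.5 / 2 = 14700.2 s ≈ 4.08 hours.

4.1 hours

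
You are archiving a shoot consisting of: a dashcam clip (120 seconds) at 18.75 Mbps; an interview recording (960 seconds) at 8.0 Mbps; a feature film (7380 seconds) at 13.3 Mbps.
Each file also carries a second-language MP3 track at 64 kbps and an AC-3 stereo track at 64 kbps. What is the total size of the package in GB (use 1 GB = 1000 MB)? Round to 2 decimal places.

Audio total: 64 + 64 = 128 kbps = 0.128 Mbps.
dashcam clip: 18.878 Mbps × 120 s = 2265.4 Mb
interview recording: 8.128 Mbps × 960 s = 7802.9 Mb
feature film: 13.428 Mbps × 7380 s = 99098.6 Mb
Total: 109166.9 Mb = 13645.9 MB.
= 13.65 GB.

13.65 GB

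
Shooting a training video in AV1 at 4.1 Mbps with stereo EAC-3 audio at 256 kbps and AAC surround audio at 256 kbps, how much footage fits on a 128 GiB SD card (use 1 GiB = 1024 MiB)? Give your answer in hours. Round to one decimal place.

Audio total: 256 + 256 = 512 kbps = 0.512 Mbps.
Total bitrate: 4.1 + 0.512 = 4.612 Mbps.
Capacity: 128 GiB = 1,099,512 Mb.
Recording time: 1,099,512 / 4.612 = 238,402 s ≈ 66.2 hours.

66.2 hours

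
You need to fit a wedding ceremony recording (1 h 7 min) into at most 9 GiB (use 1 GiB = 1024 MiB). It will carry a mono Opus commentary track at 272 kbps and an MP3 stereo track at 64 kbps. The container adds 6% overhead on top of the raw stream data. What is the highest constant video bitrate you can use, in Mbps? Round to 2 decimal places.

17.81 Mbps

Budget: 9 GiB = 77309.4 Mb.
Stream payload after overhead: 77309.4 / 1.06 = 72933.4 Mb.
1 h 7 min = 67 min = 4020 s
Total bitrate budget: 72933.4 Mb / 4020 s = 18.143 Mbps.
Audio total: 272 + 64 = 336 kbps = 0.336 Mbps.
Video: 18.143 − 0.336 = 17.807 Mbps.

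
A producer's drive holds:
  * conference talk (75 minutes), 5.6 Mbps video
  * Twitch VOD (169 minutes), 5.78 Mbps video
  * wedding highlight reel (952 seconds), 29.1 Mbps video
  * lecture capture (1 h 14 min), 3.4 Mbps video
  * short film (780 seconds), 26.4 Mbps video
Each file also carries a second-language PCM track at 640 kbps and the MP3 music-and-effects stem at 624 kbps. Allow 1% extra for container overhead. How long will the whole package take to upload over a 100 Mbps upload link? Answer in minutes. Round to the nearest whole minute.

29 minutes

Audio total: 640 + 624 = 1264 kbps = 1.264 Mbps.
conference talk: 6.864 Mbps × 4500 s × 1.01 = 31196.9 Mb
Twitch VOD: 7.044 Mbps × 10140 s × 1.01 = 72140.4 Mb
wedding highlight reel: 30.364 Mbps × 952 s × 1.01 = 29195.6 Mb
lecture capture: 4.664 Mbps × 4440 s × 1.01 = 20915.2 Mb
short film: 27.664 Mbps × 780 s × 1.01 = 21793.7 Mb
Total: 175241.8 Mb = 21905.2 MB.
At 100 Mbps: 175241.8 / 100 = 1752 s ≈ 29.2 minutes.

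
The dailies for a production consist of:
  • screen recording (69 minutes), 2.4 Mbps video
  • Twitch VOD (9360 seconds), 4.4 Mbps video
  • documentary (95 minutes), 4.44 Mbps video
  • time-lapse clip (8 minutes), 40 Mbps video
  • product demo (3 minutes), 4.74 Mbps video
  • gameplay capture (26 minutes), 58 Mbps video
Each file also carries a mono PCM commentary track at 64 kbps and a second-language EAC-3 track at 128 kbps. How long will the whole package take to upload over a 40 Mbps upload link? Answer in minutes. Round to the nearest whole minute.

80 minutes

Audio total: 64 + 128 = 192 kbps = 0.192 Mbps.
screen recording: 2.592 Mbps × 4140 s = 10730.9 Mb
Twitch VOD: 4.592 Mbps × 9360 s = 42981.1 Mb
documentary: 4.632 Mbps × 5700 s = 26402.4 Mb
time-lapse clip: 40.192 Mbps × 480 s = 19292.2 Mb
product demo: 4.932 Mbps × 180 s = 887.8 Mb
gameplay capture: 58.192 Mbps × 1560 s = 90779.5 Mb
Total: 191073.8 Mb = 23884.2 MB.
At 40 Mbps: 191073.8 / 40 = 4777 s ≈ 79.6 minutes.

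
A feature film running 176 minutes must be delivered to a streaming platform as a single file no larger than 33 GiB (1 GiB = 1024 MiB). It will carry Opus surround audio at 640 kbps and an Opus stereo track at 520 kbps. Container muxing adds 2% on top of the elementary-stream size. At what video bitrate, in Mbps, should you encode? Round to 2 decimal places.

Budget: 33 GiB = 283467.8 Mb.
Stream payload after overhead: 283467.8 / 1.02 = 277909.6 Mb.
176 min = 10560 s
Total bitrate budget: 277909.6 Mb / 10560 s = 26.317 Mbps.
Audio total: 640 + 520 = 1160 kbps = 1.160 Mbps.
Video: 26.317 − 1.160 = 25.157 Mbps.

25.16 Mbps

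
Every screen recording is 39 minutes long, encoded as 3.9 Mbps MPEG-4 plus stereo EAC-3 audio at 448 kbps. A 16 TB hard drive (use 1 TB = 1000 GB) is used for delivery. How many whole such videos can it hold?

39 min = 2340 s
Audio: 448 kbps = 0.448 Mbps.
Total bitrate: 4.348 Mbps.
Per item: 4.348 Mbps × 2340 s = 10,174 Mb = 1,272 MB.
Capacity: 16 TB = 128,000,000 Mb; 12580.69 items → 12580 complete.

12580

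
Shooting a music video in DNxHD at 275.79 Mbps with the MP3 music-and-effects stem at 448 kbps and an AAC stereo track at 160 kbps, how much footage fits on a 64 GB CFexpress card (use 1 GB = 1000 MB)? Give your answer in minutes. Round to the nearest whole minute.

31 minutes

Audio total: 448 + 160 = 608 kbps = 0.608 Mbps.
Total bitrate: 275.79 + 0.608 = 276.398 Mbps.
Capacity: 64 GB = 512,000 Mb.
Recording time: 512,000 / 276.398 = 1,852 s ≈ 30.9 minutes.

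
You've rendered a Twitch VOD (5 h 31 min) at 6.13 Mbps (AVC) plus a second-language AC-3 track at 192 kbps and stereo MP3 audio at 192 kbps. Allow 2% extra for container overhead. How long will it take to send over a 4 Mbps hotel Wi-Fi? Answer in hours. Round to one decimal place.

5 h 31 min = 331 min = 19860 s
Audio total: 192 + 192 = 384 kbps = 0.384 Mbps.
Total bitrate: 6.514 Mbps.
File: 6.514 Mbps × 19860 s = 129368.0 Mb.
With 2% container overhead: ×1.02. → 131955.4 Mb.
At 4 Mbps: 131955.4 / 4 = 32988.9 s ≈ 9.16 hours.

9.2 hours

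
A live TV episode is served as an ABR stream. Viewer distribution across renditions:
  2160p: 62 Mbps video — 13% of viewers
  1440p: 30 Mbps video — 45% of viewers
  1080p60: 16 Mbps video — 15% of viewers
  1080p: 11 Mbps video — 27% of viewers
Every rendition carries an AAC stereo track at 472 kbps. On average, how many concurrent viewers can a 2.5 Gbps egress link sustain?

91

Audio: 472 kbps = 0.472 Mbps.
Average per-viewer bitrate: 0.13×62.472 + 0.45×30.472 + 0.15×16.472 + 0.27×11.472 = 27.402 Mbps.
2.5 Gbps = 2,500 Mbps; 2,500 / 27.402 = 91.23 → 91.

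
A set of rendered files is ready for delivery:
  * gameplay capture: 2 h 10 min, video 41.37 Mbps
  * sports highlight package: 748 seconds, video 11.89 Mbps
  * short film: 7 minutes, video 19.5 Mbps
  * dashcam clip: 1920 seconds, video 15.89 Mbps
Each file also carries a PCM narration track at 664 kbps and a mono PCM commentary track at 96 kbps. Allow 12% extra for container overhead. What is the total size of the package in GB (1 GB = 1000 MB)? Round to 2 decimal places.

Audio total: 664 + 96 = 760 kbps = 0.760 Mbps.
gameplay capture: 42.130 Mbps × 7800 s × 1.12 = 368047.7 Mb
sports highlight package: 12.650 Mbps × 748 s × 1.12 = 10597.7 Mb
short film: 20.260 Mbps × 420 s × 1.12 = 9530.3 Mb
dashcam clip: 16.650 Mbps × 1920 s × 1.12 = 35804.2 Mb
Total: 423979.8 Mb = 52997.5 MB.
= 53.00 GB.

53.00 GB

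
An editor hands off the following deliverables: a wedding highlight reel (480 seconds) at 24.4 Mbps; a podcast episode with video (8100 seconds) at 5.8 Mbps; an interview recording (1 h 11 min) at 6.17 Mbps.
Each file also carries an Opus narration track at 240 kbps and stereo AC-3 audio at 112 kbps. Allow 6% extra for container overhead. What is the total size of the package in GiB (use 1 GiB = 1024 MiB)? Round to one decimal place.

11.0 GiB

Audio total: 240 + 112 = 352 kbps = 0.352 Mbps.
wedding highlight reel: 24.752 Mbps × 480 s × 1.06 = 12593.8 Mb
podcast episode with video: 6.152 Mbps × 8100 s × 1.06 = 52821.1 Mb
interview recording: 6.522 Mbps × 4260 s × 1.06 = 29450.7 Mb
Total: 94865.6 Mb = 11858.2 MB.
= 11.04 GiB.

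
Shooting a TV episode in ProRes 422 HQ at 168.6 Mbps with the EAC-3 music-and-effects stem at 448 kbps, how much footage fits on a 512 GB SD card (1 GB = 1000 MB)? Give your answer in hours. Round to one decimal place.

6.7 hours

Audio: 448 kbps = 0.448 Mbps.
Total bitrate: 168.6 + 0.448 = 169.048 Mbps.
Capacity: 512 GB = 4,096,000 Mb.
Recording time: 4,096,000 / 169.048 = 24,230 s ≈ 6.73 hours.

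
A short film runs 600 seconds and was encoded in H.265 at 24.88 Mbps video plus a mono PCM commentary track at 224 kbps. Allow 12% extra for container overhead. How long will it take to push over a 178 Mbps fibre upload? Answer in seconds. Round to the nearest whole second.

95 seconds

Audio: 224 kbps = 0.224 Mbps.
Total bitrate: 25.104 Mbps.
File: 25.104 Mbps × 600 s = 15062.4 Mb.
With 12% container overhead: ×1.12. → 16869.9 Mb.
At 178 Mbps: 16869.9 / 178 = 94.8 s ≈ 94.8 seconds.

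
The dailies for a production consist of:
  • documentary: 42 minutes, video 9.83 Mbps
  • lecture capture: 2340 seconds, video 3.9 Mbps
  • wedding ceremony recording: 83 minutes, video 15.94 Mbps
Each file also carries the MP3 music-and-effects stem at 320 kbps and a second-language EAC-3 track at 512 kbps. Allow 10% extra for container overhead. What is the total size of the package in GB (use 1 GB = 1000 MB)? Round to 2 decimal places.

Audio total: 320 + 512 = 832 kbps = 0.832 Mbps.
documentary: 10.662 Mbps × 2520 s × 1.10 = 29555.1 Mb
lecture capture: 4.732 Mbps × 2340 s × 1.10 = 12180.2 Mb
wedding ceremony recording: 16.772 Mbps × 4980 s × 1.10 = 91877.0 Mb
Total: 133612.2 Mb = 16701.5 MB.
= 16.70 GB.

16.70 GB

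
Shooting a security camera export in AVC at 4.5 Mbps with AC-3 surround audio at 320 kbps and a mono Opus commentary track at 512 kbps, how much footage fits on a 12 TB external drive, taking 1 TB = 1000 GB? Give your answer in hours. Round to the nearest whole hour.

5001 hours

Audio total: 320 + 512 = 832 kbps = 0.832 Mbps.
Total bitrate: 4.5 + 0.832 = 5.332 Mbps.
Capacity: 12 TB = 96,000,000 Mb.
Recording time: 96,000,000 / 5.332 = 18,004,501 s ≈ 5,001 hours.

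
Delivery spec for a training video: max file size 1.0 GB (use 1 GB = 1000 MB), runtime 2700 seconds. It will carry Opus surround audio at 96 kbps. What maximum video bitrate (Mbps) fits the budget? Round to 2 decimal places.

Budget: 1.0 GB = 8000.0 Mb.
Total bitrate budget: 8000.0 Mb / 2700 s = 2.963 Mbps.
Audio: 96 kbps = 0.096 Mbps.
Video: 2.963 − 0.096 = 2.867 Mbps.

2.87 Mbps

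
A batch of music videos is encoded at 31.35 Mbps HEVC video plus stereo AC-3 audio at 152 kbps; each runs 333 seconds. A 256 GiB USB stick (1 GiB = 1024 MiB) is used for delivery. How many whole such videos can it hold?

209

Audio: 152 kbps = 0.152 Mbps.
Total bitrate: 31.502 Mbps.
Per item: 31.502 Mbps × 333 s = 10,490 Mb = 1,311 MB.
Capacity: 256 GiB = 2,199,023 Mb; 209.63 items → 209 complete.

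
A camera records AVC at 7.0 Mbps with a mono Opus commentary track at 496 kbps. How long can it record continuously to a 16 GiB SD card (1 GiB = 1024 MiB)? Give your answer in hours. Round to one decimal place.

5.1 hours

Audio: 496 kbps = 0.496 Mbps.
Total bitrate: 7.0 + 0.496 = 7.496 Mbps.
Capacity: 16 GiB = 137,439 Mb.
Recording time: 137,439 / 7.496 = 18,335 s ≈ 5.09 hours.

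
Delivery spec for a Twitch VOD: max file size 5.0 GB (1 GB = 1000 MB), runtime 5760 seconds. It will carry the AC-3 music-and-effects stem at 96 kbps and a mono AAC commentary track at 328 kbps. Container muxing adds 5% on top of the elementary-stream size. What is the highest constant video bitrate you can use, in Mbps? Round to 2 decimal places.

Budget: 5.0 GB = 40000.0 Mb.
Stream payload after overhead: 40000.0 / 1.05 = 38095.2 Mb.
Total bitrate budget: 38095.2 Mb / 5760 s = 6.614 Mbps.
Audio total: 96 + 328 = 424 kbps = 0.424 Mbps.
Video: 6.614 − 0.424 = 6.190 Mbps.

6.19 Mbps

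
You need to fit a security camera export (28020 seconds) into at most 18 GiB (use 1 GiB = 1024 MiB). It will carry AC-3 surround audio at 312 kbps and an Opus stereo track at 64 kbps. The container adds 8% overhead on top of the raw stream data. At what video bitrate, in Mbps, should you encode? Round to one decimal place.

Budget: 18 GiB = 154618.8 Mb.
Stream payload after overhead: 154618.8 / 1.08 = 143165.6 Mb.
Total bitrate budget: 143165.6 Mb / 28020 s = 5.109 Mbps.
Audio total: 312 + 64 = 376 kbps = 0.376 Mbps.
Video: 5.109 − 0.376 = 4.733 Mbps.

4.7 Mbps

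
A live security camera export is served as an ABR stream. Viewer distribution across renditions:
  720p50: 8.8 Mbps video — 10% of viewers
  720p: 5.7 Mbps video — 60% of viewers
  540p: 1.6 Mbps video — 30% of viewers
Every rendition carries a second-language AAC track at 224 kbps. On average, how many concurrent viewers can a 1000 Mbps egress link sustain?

Audio: 224 kbps = 0.224 Mbps.
Average per-viewer bitrate: 0.10×9.024 + 0.60×5.924 + 0.30×1.824 = 5.004 Mbps.
1000 Mbps = 1,000 Mbps; 1,000 / 5.004 = 199.84 → 199.

199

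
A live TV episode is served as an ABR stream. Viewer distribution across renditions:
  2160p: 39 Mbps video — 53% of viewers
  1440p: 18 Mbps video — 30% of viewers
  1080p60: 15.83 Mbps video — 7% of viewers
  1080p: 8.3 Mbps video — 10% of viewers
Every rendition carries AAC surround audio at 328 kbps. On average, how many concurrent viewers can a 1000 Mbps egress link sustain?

Audio: 328 kbps = 0.328 Mbps.
Average per-viewer bitrate: 0.53×39.328 + 0.30×18.328 + 0.07×16.158 + 0.10×8.628 = 28.336 Mbps.
1000 Mbps = 1,000 Mbps; 1,000 / 28.336 = 35.29 → 35.

35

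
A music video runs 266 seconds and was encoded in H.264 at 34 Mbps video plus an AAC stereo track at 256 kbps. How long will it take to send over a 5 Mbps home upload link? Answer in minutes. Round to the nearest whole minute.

Audio: 256 kbps = 0.256 Mbps.
Total bitrate: 34.256 Mbps.
File: 34.256 Mbps × 266 s = 9112.1 Mb.
At 5 Mbps: 9112.1 / 5 = 1822.4 s ≈ 30.4 minutes.

30 minutes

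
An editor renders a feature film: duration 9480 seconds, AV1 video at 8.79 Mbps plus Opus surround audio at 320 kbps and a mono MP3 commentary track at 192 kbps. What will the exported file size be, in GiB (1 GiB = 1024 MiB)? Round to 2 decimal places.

Audio total: 320 + 192 = 512 kbps = 0.512 Mbps.
Total bitrate: 8.79 + 0.512 = 9.302 Mbps.
Stream data: 9.302 Mbps × 9480 s = 88183.0 Mb.
88,183 Mb = 11,022,870,000 bytes ÷ 1,073,741,824 = 10.27 GiB.

10.27 GiB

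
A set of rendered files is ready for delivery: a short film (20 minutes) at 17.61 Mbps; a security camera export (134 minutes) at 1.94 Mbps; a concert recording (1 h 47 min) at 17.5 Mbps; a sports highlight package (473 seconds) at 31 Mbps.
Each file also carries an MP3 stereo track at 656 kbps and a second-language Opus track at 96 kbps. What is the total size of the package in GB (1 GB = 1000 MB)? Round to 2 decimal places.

Audio total: 656 + 96 = 752 kbps = 0.752 Mbps.
short film: 18.362 Mbps × 1200 s = 22034.4 Mb
security camera export: 2.692 Mbps × 8040 s = 21643.7 Mb
concert recording: 18.252 Mbps × 6420 s = 117177.8 Mb
sports highlight package: 31.752 Mbps × 473 s = 15018.7 Mb
Total: 175874.6 Mb = 21984.3 MB.
= 21.98 GB.

21.98 GB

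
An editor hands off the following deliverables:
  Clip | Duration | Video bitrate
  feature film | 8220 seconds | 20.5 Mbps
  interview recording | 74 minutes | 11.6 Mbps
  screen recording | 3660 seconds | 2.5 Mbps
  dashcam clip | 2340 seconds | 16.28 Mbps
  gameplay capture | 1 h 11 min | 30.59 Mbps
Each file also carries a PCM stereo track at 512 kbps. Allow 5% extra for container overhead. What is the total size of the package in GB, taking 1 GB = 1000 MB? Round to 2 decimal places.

Audio: 512 kbps = 0.512 Mbps.
feature film: 21.012 Mbps × 8220 s × 1.05 = 181354.6 Mb
interview recording: 12.112 Mbps × 4440 s × 1.05 = 56466.1 Mb
screen recording: 3.012 Mbps × 3660 s × 1.05 = 11575.1 Mb
dashcam clip: 16.792 Mbps × 2340 s × 1.05 = 41257.9 Mb
gameplay capture: 31.102 Mbps × 4260 s × 1.05 = 139119.2 Mb
Total: 429773.0 Mb = 53721.6 MB.
= 53.72 GB.

53.72 GB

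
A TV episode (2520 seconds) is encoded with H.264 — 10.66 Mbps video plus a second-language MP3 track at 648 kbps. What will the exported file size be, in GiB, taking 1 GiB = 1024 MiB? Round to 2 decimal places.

3.32 GiB

Audio: 648 kbps = 0.648 Mbps.
Total bitrate: 10.66 + 0.648 = 11.308 Mbps.
Stream data: 11.308 Mbps × 2520 s = 28496.2 Mb.
28,496 Mb = 3,562,020,000 bytes ÷ 1,073,741,824 = 3.317 GiB.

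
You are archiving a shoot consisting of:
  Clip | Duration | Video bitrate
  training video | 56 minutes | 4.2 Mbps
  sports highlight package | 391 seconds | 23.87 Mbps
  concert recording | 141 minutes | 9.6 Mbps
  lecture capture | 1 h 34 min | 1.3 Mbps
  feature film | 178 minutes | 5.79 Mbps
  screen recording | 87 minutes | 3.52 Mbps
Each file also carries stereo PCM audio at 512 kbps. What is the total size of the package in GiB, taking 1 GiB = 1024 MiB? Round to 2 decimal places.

24.39 GiB

Audio: 512 kbps = 0.512 Mbps.
training video: 4.712 Mbps × 3360 s = 15832.3 Mb
sports highlight package: 24.382 Mbps × 391 s = 9533.4 Mb
concert recording: 10.112 Mbps × 8460 s = 85547.5 Mb
lecture capture: 1.812 Mbps × 5640 s = 10219.7 Mb
feature film: 6.302 Mbps × 10680 s = 67305.4 Mb
screen recording: 4.032 Mbps × 5220 s = 21047.0 Mb
Total: 209485.3 Mb = 26185.7 MB.
= 24.39 GiB.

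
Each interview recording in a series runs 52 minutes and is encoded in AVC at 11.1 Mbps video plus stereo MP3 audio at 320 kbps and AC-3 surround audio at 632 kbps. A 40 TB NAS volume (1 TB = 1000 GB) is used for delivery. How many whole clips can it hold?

8510

52 min = 3120 s
Audio total: 320 + 632 = 952 kbps = 0.952 Mbps.
Total bitrate: 12.052 Mbps.
Per item: 12.052 Mbps × 3120 s = 37,602 Mb = 4,700 MB.
Capacity: 40 TB = 320,000,000 Mb; 8510.13 items → 8510 complete.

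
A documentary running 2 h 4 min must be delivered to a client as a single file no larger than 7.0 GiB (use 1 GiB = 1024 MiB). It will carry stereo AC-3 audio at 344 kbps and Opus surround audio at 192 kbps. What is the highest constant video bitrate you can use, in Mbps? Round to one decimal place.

7.5 Mbps

Budget: 7.0 GiB = 60129.5 Mb.
2 h 4 min = 124 min = 7440 s
Total bitrate budget: 60129.5 Mb / 7440 s = 8.082 Mbps.
Audio total: 344 + 192 = 536 kbps = 0.536 Mbps.
Video: 8.082 − 0.536 = 7.546 Mbps.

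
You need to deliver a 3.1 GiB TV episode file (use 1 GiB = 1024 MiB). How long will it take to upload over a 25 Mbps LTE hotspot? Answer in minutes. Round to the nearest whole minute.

18 minutes

File: 3.1 GiB = 26628.8 Mb.
At 25 Mbps: 26628.8 / 25 = 1065.2 s ≈ 17.8 minutes.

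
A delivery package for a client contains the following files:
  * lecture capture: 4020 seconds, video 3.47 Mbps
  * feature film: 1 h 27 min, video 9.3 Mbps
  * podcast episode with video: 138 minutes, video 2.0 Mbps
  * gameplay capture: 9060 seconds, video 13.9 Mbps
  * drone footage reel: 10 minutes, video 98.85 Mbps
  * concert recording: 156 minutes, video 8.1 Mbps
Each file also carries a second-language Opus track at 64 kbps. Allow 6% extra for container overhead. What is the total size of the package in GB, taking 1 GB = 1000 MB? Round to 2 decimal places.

Audio: 64 kbps = 0.064 Mbps.
lecture capture: 3.534 Mbps × 4020 s × 1.06 = 15059.1 Mb
feature film: 9.364 Mbps × 5220 s × 1.06 = 51812.9 Mb
podcast episode with video: 2.064 Mbps × 8280 s × 1.06 = 18115.3 Mb
gameplay capture: 13.964 Mbps × 9060 s × 1.06 = 134104.7 Mb
drone footage reel: 98.914 Mbps × 600 s × 1.06 = 62909.3 Mb
concert recording: 8.164 Mbps × 9360 s × 1.06 = 80999.9 Mb
Total: 363001.2 Mb = 45375.1 MB.
= 45.38 GB.

45.38 GB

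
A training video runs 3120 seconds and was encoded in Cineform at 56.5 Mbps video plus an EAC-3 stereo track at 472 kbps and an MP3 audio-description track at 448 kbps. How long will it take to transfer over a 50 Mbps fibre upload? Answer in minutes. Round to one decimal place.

59.7 minutes

Audio total: 472 + 448 = 920 kbps = 0.920 Mbps.
Total bitrate: 57.420 Mbps.
File: 57.420 Mbps × 3120 s = 179150.4 Mb.
At 50 Mbps: 179150.4 / 50 = 3583.0 s ≈ 59.7 minutes.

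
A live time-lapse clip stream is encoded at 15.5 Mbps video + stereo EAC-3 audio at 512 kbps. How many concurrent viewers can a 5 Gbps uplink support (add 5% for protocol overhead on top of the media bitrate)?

Audio: 512 kbps = 0.512 Mbps.
Per-viewer media rate: 16.012 Mbps.
On the wire with 5% overhead: 16.813 Mbps.
5 Gbps = 5,000 Mbps; 5,000 / 16.813 = 297.40 → 297 viewers.

297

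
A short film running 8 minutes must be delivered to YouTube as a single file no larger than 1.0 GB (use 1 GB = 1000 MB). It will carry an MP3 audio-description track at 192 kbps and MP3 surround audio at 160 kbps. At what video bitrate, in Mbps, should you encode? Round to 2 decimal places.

Budget: 1.0 GB = 8000.0 Mb.
8 min = 480 s
Total bitrate budget: 8000.0 Mb / 480 s = 16.667 Mbps.
Audio total: 192 + 160 = 352 kbps = 0.352 Mbps.
Video: 16.667 − 0.352 = 16.315 Mbps.

16.31 Mbps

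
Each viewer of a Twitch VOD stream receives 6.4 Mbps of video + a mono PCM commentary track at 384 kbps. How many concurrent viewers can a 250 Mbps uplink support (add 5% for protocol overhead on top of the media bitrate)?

Audio: 384 kbps = 0.384 Mbps.
Per-viewer media rate: 6.784 Mbps.
On the wire with 5% overhead: 7.123 Mbps.
250 Mbps = 250.0 Mbps; 250.0 / 7.123 = 35.10 → 35 viewers.

35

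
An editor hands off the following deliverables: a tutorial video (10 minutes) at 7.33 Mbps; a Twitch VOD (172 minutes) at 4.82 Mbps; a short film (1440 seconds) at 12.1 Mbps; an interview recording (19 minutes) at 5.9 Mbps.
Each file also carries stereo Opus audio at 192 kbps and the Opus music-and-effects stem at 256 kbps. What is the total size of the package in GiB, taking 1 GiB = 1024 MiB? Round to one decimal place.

9.8 GiB

Audio total: 192 + 256 = 448 kbps = 0.448 Mbps.
tutorial video: 7.778 Mbps × 600 s = 4666.8 Mb
Twitch VOD: 5.268 Mbps × 10320 s = 54365.8 Mb
short film: 12.548 Mbps × 1440 s = 18069.1 Mb
interview recording: 6.348 Mbps × 1140 s = 7236.7 Mb
Total: 84338.4 Mb = 10542.3 MB.
= 9.818 GiB.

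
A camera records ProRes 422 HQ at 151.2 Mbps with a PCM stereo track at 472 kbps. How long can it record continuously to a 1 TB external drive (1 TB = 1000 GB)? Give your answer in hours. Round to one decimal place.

Audio: 472 kbps = 0.472 Mbps.
Total bitrate: 151.2 + 0.472 = 151.672 Mbps.
Capacity: 1 TB = 8,000,000 Mb.
Recording time: 8,000,000 / 151.672 = 52,745 s ≈ 14.7 hours.

14.7 hours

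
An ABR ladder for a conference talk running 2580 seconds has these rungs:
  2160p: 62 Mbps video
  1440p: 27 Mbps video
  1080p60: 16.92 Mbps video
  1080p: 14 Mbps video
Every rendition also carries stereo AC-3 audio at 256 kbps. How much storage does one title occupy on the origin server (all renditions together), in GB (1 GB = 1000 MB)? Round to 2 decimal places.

39.00 GB

Audio: 256 kbps = 0.256 Mbps.
Sum of rendition bitrates: (62+0.256) + (27+0.256) + (16.92+0.256) + (14+0.256) = 120.944 Mbps.
× 2580 s = 312,036 Mb = 39,004 MB = 39.00 GB.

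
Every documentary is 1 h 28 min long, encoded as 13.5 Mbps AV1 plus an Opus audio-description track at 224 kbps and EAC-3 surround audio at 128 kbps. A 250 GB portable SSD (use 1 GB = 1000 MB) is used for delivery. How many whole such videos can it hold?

1 h 28 min = 88 min = 5280 s
Audio total: 224 + 128 = 352 kbps = 0.352 Mbps.
Total bitrate: 13.852 Mbps.
Per item: 13.852 Mbps × 5280 s = 73,139 Mb = 9,142 MB.
Capacity: 250 GB = 2,000,000 Mb; 27.35 items → 27 complete.

27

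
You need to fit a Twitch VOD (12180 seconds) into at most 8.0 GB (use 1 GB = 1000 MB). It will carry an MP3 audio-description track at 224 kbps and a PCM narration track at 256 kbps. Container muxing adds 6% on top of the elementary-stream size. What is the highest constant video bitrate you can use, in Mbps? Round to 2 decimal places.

Budget: 8.0 GB = 64000.0 Mb.
Stream payload after overhead: 64000.0 / 1.06 = 60377.4 Mb.
Total bitrate budget: 60377.4 Mb / 12180 s = 4.957 Mbps.
Audio total: 224 + 256 = 480 kbps = 0.480 Mbps.
Video: 4.957 − 0.480 = 4.477 Mbps.

4.48 Mbps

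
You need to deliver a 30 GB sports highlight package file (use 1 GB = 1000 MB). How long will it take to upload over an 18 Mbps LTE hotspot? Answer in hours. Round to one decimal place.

File: 30 GB = 240000.0 Mb.
At 18 Mbps: 240000.0 / 18 = 13333.3 s ≈ 3.7 hours.

3.7 hours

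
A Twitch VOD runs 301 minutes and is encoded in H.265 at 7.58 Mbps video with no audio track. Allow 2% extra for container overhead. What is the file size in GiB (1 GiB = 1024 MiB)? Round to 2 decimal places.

16.26 GiB

301 min = 18060 s
Total bitrate: 7.58 Mbps.
Stream data: 7.580 Mbps × 18060 s = 136894.8 Mb.
With 2% container overhead: ×1.02.
139,633 Mb = 17,454,087,000 bytes ÷ 1,073,741,824 = 16.26 GiB.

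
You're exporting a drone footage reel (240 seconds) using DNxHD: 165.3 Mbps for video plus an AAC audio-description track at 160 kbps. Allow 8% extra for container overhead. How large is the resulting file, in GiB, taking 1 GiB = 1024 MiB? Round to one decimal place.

Audio: 160 kbps = 0.160 Mbps.
Total bitrate: 165.3 + 0.160 = 165.460 Mbps.
Stream data: 165.460 Mbps × 240 s = 39710.4 Mb.
With 8% container overhead: ×1.08.
42,887 Mb = 5,360,904,000 bytes ÷ 1,073,741,824 = 4.993 GiB.

5.0 GiB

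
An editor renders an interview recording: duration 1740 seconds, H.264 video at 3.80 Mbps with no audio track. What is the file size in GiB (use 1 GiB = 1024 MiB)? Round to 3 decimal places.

Total bitrate: 3.80 Mbps.
Stream data: 3.800 Mbps × 1740 s = 6612.0 Mb.
6,612 Mb = 826,500,000 bytes ÷ 1,073,741,824 = 0.7697 GiB.

0.770 GiB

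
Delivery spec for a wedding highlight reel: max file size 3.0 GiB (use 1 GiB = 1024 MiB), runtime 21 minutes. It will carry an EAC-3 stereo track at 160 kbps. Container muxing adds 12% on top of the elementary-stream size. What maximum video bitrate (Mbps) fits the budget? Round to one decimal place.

Budget: 3.0 GiB = 25769.8 Mb.
Stream payload after overhead: 25769.8 / 1.12 = 23008.8 Mb.
21 min = 1260 s
Total bitrate budget: 23008.8 Mb / 1260 s = 18.261 Mbps.
Audio: 160 kbps = 0.160 Mbps.
Video: 18.261 − 0.160 = 18.101 Mbps.

18.1 Mbps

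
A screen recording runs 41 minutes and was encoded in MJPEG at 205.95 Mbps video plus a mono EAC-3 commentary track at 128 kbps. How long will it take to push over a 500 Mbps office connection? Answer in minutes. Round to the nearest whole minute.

41 min = 2460 s
Audio: 128 kbps = 0.128 Mbps.
Total bitrate: 206.078 Mbps.
File: 206.078 Mbps × 2460 s = 506951.9 Mb.
At 500 Mbps: 506951.9 / 500 = 1013.9 s ≈ 16.9 minutes.

17 minutes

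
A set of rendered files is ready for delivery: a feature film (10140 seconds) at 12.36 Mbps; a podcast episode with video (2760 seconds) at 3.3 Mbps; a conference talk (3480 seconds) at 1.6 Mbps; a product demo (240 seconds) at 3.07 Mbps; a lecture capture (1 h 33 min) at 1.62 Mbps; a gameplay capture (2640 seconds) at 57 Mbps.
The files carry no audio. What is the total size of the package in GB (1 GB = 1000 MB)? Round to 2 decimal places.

feature film: 12.360 Mbps × 10140 s = 125330.4 Mb
podcast episode with video: 3.300 Mbps × 2760 s = 9108.0 Mb
conference talk: 1.600 Mbps × 3480 s = 5568.0 Mb
product demo: 3.070 Mbps × 240 s = 736.8 Mb
lecture capture: 1.620 Mbps × 5580 s = 9039.6 Mb
gameplay capture: 57.000 Mbps × 2640 s = 150480.0 Mb
Total: 300262.8 Mb = 37532.8 MB.
= 37.53 GB.

37.53 GB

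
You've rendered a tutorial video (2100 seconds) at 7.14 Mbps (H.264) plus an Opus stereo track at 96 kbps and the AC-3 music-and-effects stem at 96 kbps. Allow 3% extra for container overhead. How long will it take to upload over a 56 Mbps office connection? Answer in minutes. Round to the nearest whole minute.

Audio total: 96 + 96 = 192 kbps = 0.192 Mbps.
Total bitrate: 7.332 Mbps.
File: 7.332 Mbps × 2100 s = 15397.2 Mb.
With 3% container overhead: ×1.03. → 15859.1 Mb.
At 56 Mbps: 15859.1 / 56 = 283.2 s ≈ 4.72 minutes.

5 minutes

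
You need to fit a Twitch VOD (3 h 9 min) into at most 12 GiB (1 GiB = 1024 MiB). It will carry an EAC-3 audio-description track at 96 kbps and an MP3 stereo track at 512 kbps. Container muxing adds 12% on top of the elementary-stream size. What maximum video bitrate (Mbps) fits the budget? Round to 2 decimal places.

7.51 Mbps

Budget: 12 GiB = 103079.2 Mb.
Stream payload after overhead: 103079.2 / 1.12 = 92035.0 Mb.
3 h 9 min = 189 min = 11340 s
Total bitrate budget: 92035.0 Mb / 11340 s = 8.116 Mbps.
Audio total: 96 + 512 = 608 kbps = 0.608 Mbps.
Video: 8.116 − 0.608 = 7.508 Mbps.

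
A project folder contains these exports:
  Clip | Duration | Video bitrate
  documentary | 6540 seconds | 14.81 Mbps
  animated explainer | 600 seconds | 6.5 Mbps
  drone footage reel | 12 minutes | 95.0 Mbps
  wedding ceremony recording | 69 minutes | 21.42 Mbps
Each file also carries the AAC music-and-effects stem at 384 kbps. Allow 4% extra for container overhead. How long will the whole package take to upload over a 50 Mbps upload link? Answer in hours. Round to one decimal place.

Audio: 384 kbps = 0.384 Mbps.
documentary: 15.194 Mbps × 6540 s × 1.04 = 103343.5 Mb
animated explainer: 6.884 Mbps × 600 s × 1.04 = 4295.6 Mb
drone footage reel: 95.384 Mbps × 720 s × 1.04 = 71423.5 Mb
wedding ceremony recording: 21.804 Mbps × 4140 s × 1.04 = 93879.3 Mb
Total: 272942.0 Mb = 34117.7 MB.
At 50 Mbps: 272942.0 / 50 = 5459 s ≈ 1.52 hours.

1.5 hours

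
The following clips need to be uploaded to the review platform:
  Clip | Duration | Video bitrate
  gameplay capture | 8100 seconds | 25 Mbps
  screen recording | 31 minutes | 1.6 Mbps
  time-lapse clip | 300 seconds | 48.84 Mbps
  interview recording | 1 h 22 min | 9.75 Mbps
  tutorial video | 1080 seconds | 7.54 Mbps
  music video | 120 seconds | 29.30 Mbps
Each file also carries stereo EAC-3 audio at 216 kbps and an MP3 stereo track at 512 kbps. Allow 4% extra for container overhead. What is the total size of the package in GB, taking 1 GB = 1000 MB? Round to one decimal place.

37.9 GB

Audio total: 216 + 512 = 728 kbps = 0.728 Mbps.
gameplay capture: 25.728 Mbps × 8100 s × 1.04 = 216732.7 Mb
screen recording: 2.328 Mbps × 1860 s × 1.04 = 4503.3 Mb
time-lapse clip: 49.568 Mbps × 300 s × 1.04 = 15465.2 Mb
interview recording: 10.478 Mbps × 4920 s × 1.04 = 53613.8 Mb
tutorial video: 8.268 Mbps × 1080 s × 1.04 = 9286.6 Mb
music video: 30.028 Mbps × 120 s × 1.04 = 3747.5 Mb
Total: 303349.1 Mb = 37918.6 MB.
= 37.92 GB.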